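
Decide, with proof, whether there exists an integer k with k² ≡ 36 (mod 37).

k = 31

k = 31 works: 31² = 961, and 961 − 36 = 925 = 25·37.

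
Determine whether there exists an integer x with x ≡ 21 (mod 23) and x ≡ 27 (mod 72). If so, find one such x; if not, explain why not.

x = 1539

gcd(23, 72) = 1, so the Chinese Remainder Theorem guarantees exactly one residue class mod 1656 satisfying both.
Any solution of the first congruence is x = 21 + 23t; substituting into the second, 23t ≡ 27 − 21 ≡ 6 (mod 72).
To invert 23 modulo 72: 72 = 3·23 + 3, 23 = 7·3 + 2, 3 = 1·2 + 1, 2 = 2·1 + 0, and unwinding, 1 = 3 − 1·2 = 3 − (23 − 7·3) = −23 + 8·3 = −23 + 8·(72 − 3·23) = 8·72 − 25·23. Thus 23⁻¹ ≡ -25 ≡ 47 (mod 72).
Therefore t ≡ 47·6 = 282 ≡ 66 (mod 72).
With t = 66: x = 21 + 23·66 = 1539.
Indeed 1539 ≡ 21 (mod 23) and 1539 ≡ 27 (mod 72).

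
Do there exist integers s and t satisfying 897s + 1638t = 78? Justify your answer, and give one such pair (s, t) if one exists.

Every value of 897s + 1638t is a multiple of gcd(897, 1638) = 39; since 39 ∣ 78, solutions exist.
Dividing through by 39 reduces the equation to 23s + 42t = 2.
Dividing repeatedly: 42 = 1·23 + 19, 23 = 1·19 + 4, 19 = 4·4 + 3, 4 = 1·3 + 1, 3 = 3·1 + 0.
Unwinding: 1 = 4 − 1·3 = 4 − (19 − 4·4) = −19 + 5·4 = −19 + 5·(23 − 1·19) = 5·23 − 6·19 = 5·23 − 6·(42 − 1·23) = −6·42 + 11·23, i.e. 23·11 + 42·(-6) = 1.
Scaling by 2 gives the particular solution (s, t) = (22, -12).
Check: 897·22 + 1638·(-12) = 19734 − 19656 = 78. ✓

s = 22, t = -12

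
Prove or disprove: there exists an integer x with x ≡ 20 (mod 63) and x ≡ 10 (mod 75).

No, no such integer exists.

Both moduli are multiples of 3 = gcd(63, 75), so any solution would satisfy x ≡ 20 and x ≡ 10 modulo 3 simultaneously.
These are incompatible: 20 − 10 = 10 is not divisible by 3.
So no integer satisfies both congruences.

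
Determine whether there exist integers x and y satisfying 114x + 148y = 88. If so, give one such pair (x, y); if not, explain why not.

x = 54, y = -41

Since gcd(114, 148) = 2 and 88 = 2·44, Bézout's identity guarantees a solution.
Dividing through by 2 reduces the equation to 57x + 74y = 44.
Run the Euclidean algorithm on 74 and 57: 74 = 1·57 + 17, 57 = 3·17 + 6, 17 = 2·6 + 5, 6 = 1·5 + 1, 5 = 5·1 + 0.
Working back up the chain: 1 = 6 − 1·5 = 6 − (17 − 2·6) = −17 + 3·6 = −17 + 3·(57 − 3·17) = 3·57 − 10·17 = 3·57 − 10·(74 − 1·57) = −10·74 + 13·57. So 57·13 + 74·(-10) = 1.
Scaling by 44 gives the particular solution (x, y) = (572, -440).
The general solution is x = 572 + 74k, y = -440 − 57k; taking k = -7 gives the smaller pair x = 54, y = -41.
Indeed 114·54 + 148·(-41) = 6156 − 6068 = 88.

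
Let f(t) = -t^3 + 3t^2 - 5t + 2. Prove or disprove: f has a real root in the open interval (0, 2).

f(0) = 2 and f(2) = -4, which have opposite signs.
As a polynomial, f is continuous on every closed interval.
By the Intermediate Value Theorem f must vanish at some point of (0, 2).

Such a root exists.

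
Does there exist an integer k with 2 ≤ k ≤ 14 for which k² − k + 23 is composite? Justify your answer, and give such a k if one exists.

k = 9

At k = 9: 9² − 9 + 23 = 95 = 5·19, which is composite.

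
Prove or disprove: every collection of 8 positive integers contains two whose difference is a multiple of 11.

Consider the 8 integers 32, 33, …, 39. They lie in distinct residue classes modulo 11, since 8 ≤ 11.
The differences between them range over 1, …, 7, none of which is divisible by 11.

No, the set {32, 33, 34, 35, 36, 37, 38, 39} is a counterexample.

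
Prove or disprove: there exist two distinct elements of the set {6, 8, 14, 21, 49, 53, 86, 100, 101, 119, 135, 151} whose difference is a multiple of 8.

The pair (6, 14) works.

Reduce each element mod 8: 6↦6, 8↦0, 14↦6, 21↦5, 49↦1, 53↦5, 86↦6, 100↦4, 101↦5, 119↦7, 135↦7, 151↦7. The residue 6 repeats (at 6 and 14), and 14 − 6 = 8 = 1·8.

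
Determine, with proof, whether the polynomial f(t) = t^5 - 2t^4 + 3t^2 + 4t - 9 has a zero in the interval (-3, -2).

f has no root in that interval.

The endpoint values f(-3) = -399 and f(-2) = -69 are both negative. Claim: f(t) < 0 for every t in (-3, -2).
Shift to the endpoint -2: with t = -2 − u (0 < u < 1), one computes f(-2 − u) = -u^5 - 12u^4 - 56u^3 - 125u^2 - 136u - 69.
The nonzero coefficients here are all negative, so for u > 0 every term is negative (or zero), and the constant term -69 is strictly negative.
Therefore f(t) < 0 throughout (-3, -2), and f has no zero there.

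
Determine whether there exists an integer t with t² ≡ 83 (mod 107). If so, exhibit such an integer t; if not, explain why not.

t = 61 works: 61² = 3721, and 3721 − 83 = 3638 = 34·107.

t = 61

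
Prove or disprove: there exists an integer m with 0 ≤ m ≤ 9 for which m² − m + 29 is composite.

At m = 5: 5² − 5 + 29 = 49 = 7·7, which is composite.

m = 5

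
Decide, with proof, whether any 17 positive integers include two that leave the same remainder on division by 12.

Yes, this is always true.

Partition the integers by their residue mod 12; there are 12 classes.
Since 17 > 12, two of the 17 integers must share a residue class by the pigeonhole principle; call them a and b.
So a and b have equal remainders mod 12, which is exactly what was to be shown.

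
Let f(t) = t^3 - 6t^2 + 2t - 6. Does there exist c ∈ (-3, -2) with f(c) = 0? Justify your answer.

f(-3) = -93 and f(-2) = -42, both negative, so a sign-change argument is unavailable; we show f keeps this sign on the whole interval.
Substitute t = -2 − u, where 0 < u < 1 on the interval. Expanding, f(-2 − u) = -u^3 - 12u^2 - 38u - 42.
All 4 nonzero coefficients of this polynomial in u are negative; hence for u > 0 the value is a sum of negative terms (the constant -42 among them).
So f is strictly negative on (-3, -2); no root exists in the interval.

No such root exists.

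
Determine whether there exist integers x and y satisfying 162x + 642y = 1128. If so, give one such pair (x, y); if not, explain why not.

x = 3, y = 1

Every value of 162x + 642y is a multiple of gcd(162, 642) = 6; since 6 ∣ 1128, solutions exist.
Dividing through by 6 reduces the equation to 27x + 107y = 188.
Euclidean algorithm: 107 = 3·27 + 26, 27 = 1·26 + 1, 26 = 26·1 + 0.
Working back up the chain: 1 = 27 − 1·26 = 27 − (107 − 3·27) = −107 + 4·27. So 27·4 + 107·(-1) = 1.
Multiplying through by 188: x = 4·188 = 752, y = (-1)·188 = -188 is a solution.
Subtracting 7·107 from x and adding 7·27 to y gives the tidier solution (3, 1).
Indeed 162·3 + 642·1 = 486 + 642 = 1128.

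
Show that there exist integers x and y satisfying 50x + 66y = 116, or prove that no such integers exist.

x = 1, y = 1

Since gcd(50, 66) = 2 and 116 = 2·58, Bézout's identity guarantees a solution.
Dividing through by 2 reduces the equation to 25x + 33y = 58.
Euclidean algorithm: 33 = 1·25 + 8, 25 = 3·8 + 1, 8 = 8·1 + 0.
Unwinding: 1 = 25 − 3·8 = 25 − 3·(33 − 1·25) = −3·33 + 4·25, i.e. 25·4 + 33·(-3) = 1.
Multiplying through by 58: x = 4·58 = 232, y = (-3)·58 = -174 is a solution.
The general solution is x = 232 + 33k, y = -174 − 25k; taking k = -7 gives the smaller pair x = 1, y = 1.
Check: 50·1 + 66·1 = 50 + 66 = 116. ✓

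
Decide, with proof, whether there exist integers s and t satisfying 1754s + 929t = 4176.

1754 and 929 are coprime, so 1754s + 929t ranges over all of ℤ.
Run the Euclidean algorithm on 1754 and 929: 1754 = 1·929 + 825, 929 = 1·825 + 104, 825 = 7·104 + 97, 104 = 1·97 + 7, 97 = 13·7 + 6, 7 = 1·6 + 1, 6 = 6·1 + 0.
Unwinding: 1 = 7 − 1·6 = 7 − (97 − 13·7) = −97 + 14·7 = −97 + 14·(104 − 1·97) = 14·104 − 15·97 = 14·104 − 15·(825 − 7·104) = −15·825 + 119·104 = −15·825 + 119·(929 − 1·825) = 119·929 − 134·825 = 119·929 − 134·(1754 − 1·929) = −134·1754 + 253·929, i.e. 1754·(-134) + 929·253 = 1.
Times 4176: 1754·(-559584) + 929·1056528 = 4176, so (-559584, 1056528) solves it.
Adding 603·929 to s and subtracting 603·1754 from t gives the tidier solution (603, -1134).
Indeed 1754·603 + 929·(-1134) = 1057662 − 1053486 = 4176.

s = 603, t = -1134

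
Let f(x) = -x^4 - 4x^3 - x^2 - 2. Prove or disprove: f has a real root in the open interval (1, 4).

No.

The endpoint values f(1) = -8 and f(4) = -530 are both negative. Claim: f(x) < 0 for every x in (1, 4).
Shift to the endpoint 1: with x = 1 + u (0 < u < 3), one computes f(1 + u) = -u^4 - 8u^3 - 19u^2 - 18u - 8.
The nonzero coefficients here are all negative, so for u > 0 every term is negative (or zero), and the constant term -8 is strictly negative.
Therefore f(x) < 0 throughout (1, 4), and f has no zero there.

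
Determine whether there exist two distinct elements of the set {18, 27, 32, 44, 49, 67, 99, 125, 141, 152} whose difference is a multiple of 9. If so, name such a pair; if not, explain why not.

The pair (18, 27) works.

Both 18 and 27 leave remainder 0 on division by 9; their difference 9 = 1·9 is a multiple of 9.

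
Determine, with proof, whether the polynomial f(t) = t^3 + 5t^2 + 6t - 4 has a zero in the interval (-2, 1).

Such a root exists.

f(-2) = -4 and f(1) = 8, which have opposite signs.
Since f is a polynomial it is continuous on [-2, 1].
By the Intermediate Value Theorem, f takes the value 0 somewhere in the open interval.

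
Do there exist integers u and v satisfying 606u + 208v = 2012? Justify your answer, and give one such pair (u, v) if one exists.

u = 50, v = -136

gcd(606, 208) = 2, and 2 divides 2012, so integer solutions exist.
Dividing through by 2 reduces the equation to 303u + 104v = 1006.
Run the Euclidean algorithm on 303 and 104: 303 = 2·104 + 95, 104 = 1·95 + 9, 95 = 10·9 + 5, 9 = 1·5 + 4, 5 = 1·4 + 1, 4 = 4·1 + 0.
Back-substituting, 1 = 5 − 1·4 = 5 − (9 − 1·5) = −9 + 2·5 = −9 + 2·(95 − 10·9) = 2·95 − 21·9 = 2·95 − 21·(104 − 1·95) = −21·104 + 23·95 = −21·104 + 23·(303 − 2·104) = 23·303 − 67·104; that is, 303·23 + 104·(-67) = 1.
Scaling by 1006 gives the particular solution (u, v) = (23138, -67402).
Subtracting 222·104 from u and adding 222·303 to v gives the tidier solution (50, -136).
Indeed 606·50 + 208·(-136) = 30300 − 28288 = 2012.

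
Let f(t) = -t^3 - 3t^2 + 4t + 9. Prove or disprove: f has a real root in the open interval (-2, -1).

Such a root exists.

f(-2) = -3 and f(-1) = 3, which have opposite signs.
Since f is a polynomial it is continuous on [-2, -1].
By the Intermediate Value Theorem f must vanish at some point of (-2, -1).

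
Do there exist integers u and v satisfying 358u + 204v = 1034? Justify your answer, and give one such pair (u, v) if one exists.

Since gcd(358, 204) = 2 and 1034 = 2·517, Bézout's identity guarantees a solution.
Dividing through by 2 reduces the equation to 179u + 102v = 517.
Run the Euclidean algorithm on 179 and 102: 179 = 1·102 + 77, 102 = 1·77 + 25, 77 = 3·25 + 2, 25 = 12·2 + 1, 2 = 2·1 + 0.
Back-substituting, 1 = 25 − 12·2 = 25 − 12·(77 − 3·25) = −12·77 + 37·25 = −12·77 + 37·(102 − 1·77) = 37·102 − 49·77 = 37·102 − 49·(179 − 1·102) = −49·179 + 86·102; that is, 179·(-49) + 102·86 = 1.
Times 517: 179·(-25333) + 102·44462 = 517, so (-25333, 44462) solves it.
Shifting by a multiple of (102, −179) keeps it a solution: u = -25333 + 249·102 = 65, v = 44462 − 249·179 = -109.
Check: 358·65 + 204·(-109) = 23270 − 22236 = 1034. ✓

u = 65, v = -109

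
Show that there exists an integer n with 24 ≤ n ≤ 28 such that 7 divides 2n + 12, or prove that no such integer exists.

No, no such integer n in that range exists.

At n = 24, 2·24 + 12 = 60 ≡ 4 (mod 7), and each step in n adds 2, giving residues 4, 6, 1, 3, 5 for n = 24, 25, …, 28.
None is 0, so 7 never divides 2n + 12 on this range.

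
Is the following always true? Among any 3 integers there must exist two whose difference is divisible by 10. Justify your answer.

Take the 3 consecutive integers 16, 17, 18: their residues mod 10 are all distinct because 3 ≤ 10.
No two share a residue, so no pair has difference divisible by 10; the claim fails for this set.

No, the set {16, 17, 18} is a counterexample.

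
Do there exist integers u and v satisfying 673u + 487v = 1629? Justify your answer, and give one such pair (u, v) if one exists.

673 and 487 are coprime, so 673u + 487v ranges over all of ℤ.
Euclidean algorithm: 673 = 1·487 + 186, 487 = 2·186 + 115, 186 = 1·115 + 71, 115 = 1·71 + 44, 71 = 1·44 + 27, 44 = 1·27 + 17, 27 = 1·17 + 10, 17 = 1·10 + 7, 10 = 1·7 + 3, 7 = 2·3 + 1, 3 = 3·1 + 0.
Unwinding: 1 = 7 − 2·3 = 7 − 2·(10 − 1·7) = −2·10 + 3·7 = −2·10 + 3·(17 − 1·10) = 3·17 − 5·10 = 3·17 − 5·(27 − 1·17) = −5·27 + 8·17 = −5·27 + 8·(44 − 1·27) = 8·44 − 13·27 = 8·44 − 13·(71 − 1·44) = −13·71 + 21·44 = −13·71 + 21·(115 − 1·71) = 21·115 − 34·71 = 21·115 − 34·(186 − 1·115) = −34·186 + 55·115 = −34·186 + 55·(487 − 2·186) = 55·487 − 144·186 = 55·487 − 144·(673 − 1·487) = −144·673 + 199·487, i.e. 673·(-144) + 487·199 = 1.
Times 1629: 673·(-234576) + 487·324171 = 1629, so (-234576, 324171) solves it.
Adding 482·487 to u and subtracting 482·673 from v gives the tidier solution (158, -215).
Indeed 673·158 + 487·(-215) = 106334 − 104705 = 1629.

u = 158, v = -215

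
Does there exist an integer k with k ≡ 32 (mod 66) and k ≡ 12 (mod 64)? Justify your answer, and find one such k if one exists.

The moduli are not coprime: gcd(66, 64) = 2. Compatibility requires 2 ∣ (12 − 32) = -20, which holds, so solutions exist.
Put k = 32 + 66t, so we need 66t ≡ 44 (mod 64), equivalently (divide by 2) 33t ≡ 22 (mod 32).
33 ≡ 1 (mod 32), so this reads 1t ≡ 22 (mod 32). So t ≡ 22 (mod 32).
Then k = 32 + 66·22 = 1484.
Indeed 1484 ≡ 32 (mod 66) and 1484 ≡ 12 (mod 64).

k = 1484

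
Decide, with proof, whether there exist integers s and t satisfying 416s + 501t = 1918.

Since gcd(416, 501) = 1, every integer is an integer combination of 416 and 501.
Run the Euclidean algorithm on 501 and 416: 501 = 1·416 + 85, 416 = 4·85 + 76, 85 = 1·76 + 9, 76 = 8·9 + 4, 9 = 2·4 + 1, 4 = 4·1 + 0.
Unwinding: 1 = 9 − 2·4 = 9 − 2·(76 − 8·9) = −2·76 + 17·9 = −2·76 + 17·(85 − 1·76) = 17·85 − 19·76 = 17·85 − 19·(416 − 4·85) = −19·416 + 93·85 = −19·416 + 93·(501 − 1·416) = 93·501 − 112·416, i.e. 416·(-112) + 501·93 = 1.
Multiplying through by 1918: s = (-112)·1918 = -214816, t = 93·1918 = 178374 is a solution.
Adding 429·501 to s and subtracting 429·416 from t gives the tidier solution (113, -90).
Check: 416·113 + 501·(-90) = 47008 − 45090 = 1918. ✓

s = 113, t = -90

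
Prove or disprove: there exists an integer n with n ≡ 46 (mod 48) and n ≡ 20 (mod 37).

gcd(48, 37) = 1, so the Chinese Remainder Theorem guarantees exactly one residue class mod 1776 satisfying both.
Write n = 46 + 48t and require 46 + 48t ≡ 20 (mod 37), i.e. 48t ≡ 11 (mod 37).
48 ≡ 11 (mod 37), so this reads 11t ≡ 11 (mod 37). Note 11·27 = 297 ≡ 1 (mod 37) (as 297 − 1 = 8·37), so 11⁻¹ ≡ 27.
Therefore t ≡ 27·11 = 297 ≡ 1 (mod 37).
Taking t = 1 gives n = 46 + 48·1 = 94.
Indeed 94 ≡ 46 (mod 48) and 94 ≡ 20 (mod 37).

n = 94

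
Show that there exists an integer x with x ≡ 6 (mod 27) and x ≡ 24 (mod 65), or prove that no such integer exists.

x = 1194

Since 27 and 65 share no common factor, CRT says the pair of congruences has a solution (unique mod 1755).
Any solution of the first congruence is x = 6 + 27t; substituting into the second, 27t ≡ 24 − 6 ≡ 18 (mod 65).
To invert 27 modulo 65: 65 = 2·27 + 11, 27 = 2·11 + 5, 11 = 2·5 + 1, 5 = 5·1 + 0, and unwinding, 1 = 11 − 2·5 = 11 − 2·(27 − 2·11) = −2·27 + 5·11 = −2·27 + 5·(65 − 2·27) = 5·65 − 12·27. Thus 27⁻¹ ≡ -12 ≡ 53 (mod 65).
Therefore t ≡ 53·18 = 954 ≡ 44 (mod 65).
With t = 44: x = 6 + 27·44 = 1194.
Check: 1194 mod 27 = 6, 1194 mod 65 = 24. ✓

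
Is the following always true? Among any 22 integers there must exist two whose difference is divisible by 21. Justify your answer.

True.

There are exactly 21 possible remainders on division by 21.
Placing 22 integers into 21 classes, some class receives at least two — say a and b.
Then a ≡ b (mod 21), i.e. 21 ∣ (a − b).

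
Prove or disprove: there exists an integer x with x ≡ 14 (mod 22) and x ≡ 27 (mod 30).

gcd(22, 30) = 2. If x ≡ 14 (mod 22) and x ≡ 27 (mod 30), then x ≡ 14 (mod 2) and x ≡ 27 (mod 2).
These are incompatible: 14 − 27 = -13 is not divisible by 2.
So no integer satisfies both congruences.

No such integer exists.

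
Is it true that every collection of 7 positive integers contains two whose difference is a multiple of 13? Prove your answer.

No, the set {45, 46, 47, 48, 49, 50, 51} is a counterexample.

Consider the 7 integers 45, 46, …, 51. They lie in distinct residue classes modulo 13, since 7 ≤ 13.
The differences between them range over 1, …, 6, none of which is divisible by 13.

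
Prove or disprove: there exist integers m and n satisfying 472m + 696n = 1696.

m = 67, n = -43

Every value of 472m + 696n is a multiple of gcd(472, 696) = 8; since 8 ∣ 1696, solutions exist.
Dividing through by 8 reduces the equation to 59m + 87n = 212.
Euclidean algorithm: 87 = 1·59 + 28, 59 = 2·28 + 3, 28 = 9·3 + 1, 3 = 3·1 + 0.
Unwinding: 1 = 28 − 9·3 = 28 − 9·(59 − 2·28) = −9·59 + 19·28 = −9·59 + 19·(87 − 1·59) = 19·87 − 28·59, i.e. 59·(-28) + 87·19 = 1.
Scaling by 212 gives the particular solution (m, n) = (-5936, 4028).
Adding 69·87 to m and subtracting 69·59 from n gives the tidier solution (67, -43).
Indeed 472·67 + 696·(-43) = 31624 − 29928 = 1696.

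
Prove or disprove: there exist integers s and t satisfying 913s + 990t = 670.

Any value of 913s + 990t is a multiple of gcd(913, 990) = 11.
But 670 is not a multiple of 11 (it leaves remainder 10).
Hence no integers s, t satisfy the equation.

There are no such integers.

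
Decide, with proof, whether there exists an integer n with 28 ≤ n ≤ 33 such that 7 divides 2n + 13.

n = 32

Scanning upward from n = 28 gives 69, 71, 73, 75, none divisible by 7. n = 32 works, since 2·32 + 13 = 77 = 11·7.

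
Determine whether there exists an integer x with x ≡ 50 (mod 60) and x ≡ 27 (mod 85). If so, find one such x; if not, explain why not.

No such integer exists.

Reduce both congruences modulo 5, which divides 60 and 85: they say x ≡ 50 (mod 5) and x ≡ 27 (mod 5).
However 50 ≡ 0 and 27 ≡ 2 (mod 5), and 0 ≠ 2.
Hence the system has no solution.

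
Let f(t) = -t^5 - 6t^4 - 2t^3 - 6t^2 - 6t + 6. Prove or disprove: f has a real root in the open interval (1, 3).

f(1) = -15 and f(3) = -849, both negative, so a sign-change argument is unavailable; we show f keeps this sign on the whole interval.
Shift to the endpoint 1: with t = 1 + u (0 < u < 2), one computes f(1 + u) = -u^5 - 11u^4 - 36u^3 - 58u^2 - 53u - 15.
The nonzero coefficients here are all negative, so for u > 0 every term is negative (or zero), and the constant term -15 is strictly negative.
So f is strictly negative on (1, 3); no root exists in the interval.

f has no root in that interval.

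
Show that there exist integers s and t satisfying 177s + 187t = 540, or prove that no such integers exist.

177 and 187 are coprime, so 177s + 187t ranges over all of ℤ.
Run the Euclidean algorithm on 187 and 177: 187 = 1·177 + 10, 177 = 17·10 + 7, 10 = 1·7 + 3, 7 = 2·3 + 1, 3 = 3·1 + 0.
Working back up the chain: 1 = 7 − 2·3 = 7 − 2·(10 − 1·7) = −2·10 + 3·7 = −2·10 + 3·(177 − 17·10) = 3·177 − 53·10 = 3·177 − 53·(187 − 1·177) = −53·187 + 56·177. So 177·56 + 187·(-53) = 1.
Multiplying through by 540: s = 56·540 = 30240, t = (-53)·540 = -28620 is a solution.
The general solution is s = 30240 + 187k, t = -28620 − 177k; taking k = -161 gives the smaller pair s = 133, t = -123.
Indeed 177·133 + 187·(-123) = 23541 − 23001 = 540.

s = 133, t = -123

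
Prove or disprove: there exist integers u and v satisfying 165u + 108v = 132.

Since gcd(165, 108) = 3 and 132 = 3·44, Bézout's identity guarantees a solution.
Dividing through by 3 reduces the equation to 55u + 36v = 44.
Run the Euclidean algorithm on 55 and 36: 55 = 1·36 + 19, 36 = 1·19 + 17, 19 = 1·17 + 2, 17 = 8·2 + 1, 2 = 2·1 + 0.
Back-substituting, 1 = 17 − 8·2 = 17 − 8·(19 − 1·17) = −8·19 + 9·17 = −8·19 + 9·(36 − 1·19) = 9·36 − 17·19 = 9·36 − 17·(55 − 1·36) = −17·55 + 26·36; that is, 55·(-17) + 36·26 = 1.
Multiplying through by 44: u = (-17)·44 = -748, v = 26·44 = 1144 is a solution.
Shifting by a multiple of (36, −55) keeps it a solution: u = -748 + 21·36 = 8, v = 1144 − 21·55 = -11.
Check: 165·8 + 108·(-11) = 1320 − 1188 = 132. ✓

u = 8, v = -11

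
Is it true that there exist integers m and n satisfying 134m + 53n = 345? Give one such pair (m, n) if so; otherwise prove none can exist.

Since gcd(134, 53) = 1, every integer is an integer combination of 134 and 53.
Dividing repeatedly: 134 = 2·53 + 28, 53 = 1·28 + 25, 28 = 1·25 + 3, 25 = 8·3 + 1, 3 = 3·1 + 0.
Unwinding: 1 = 25 − 8·3 = 25 − 8·(28 − 1·25) = −8·28 + 9·25 = −8·28 + 9·(53 − 1·28) = 9·53 − 17·28 = 9·53 − 17·(134 − 2·53) = −17·134 + 43·53, i.e. 134·(-17) + 53·43 = 1.
Multiplying through by 345: m = (-17)·345 = -5865, n = 43·345 = 14835 is a solution.
Adding 111·53 to m and subtracting 111·134 from n gives the tidier solution (18, -39).
Check: 134·18 + 53·(-39) = 2412 − 2067 = 345. ✓

m = 18, n = -39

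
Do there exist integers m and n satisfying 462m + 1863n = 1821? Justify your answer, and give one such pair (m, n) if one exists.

Since gcd(462, 1863) = 3 and 1821 = 3·607, Bézout's identity guarantees a solution.
Dividing through by 3 reduces the equation to 154m + 621n = 607.
Run the Euclidean algorithm on 621 and 154: 621 = 4·154 + 5, 154 = 30·5 + 4, 5 = 1·4 + 1, 4 = 4·1 + 0.
Working back up the chain: 1 = 5 − 1·4 = 5 − (154 − 30·5) = −154 + 31·5 = −154 + 31·(621 − 4·154) = 31·621 − 125·154. So 154·(-125) + 621·31 = 1.
Multiplying through by 607: m = (-125)·607 = -75875, n = 31·607 = 18817 is a solution.
The general solution is m = -75875 + 621k, n = 18817 − 154k; taking k = 123 gives the smaller pair m = 508, n = -125.
Check: 462·508 + 1863·(-125) = 234696 − 232875 = 1821. ✓

m = 508, n = -125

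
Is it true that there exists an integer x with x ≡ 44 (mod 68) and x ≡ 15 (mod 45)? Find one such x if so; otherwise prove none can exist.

x = 2220

The moduli 68 and 45 are coprime, so by the Chinese Remainder Theorem a unique solution modulo 3060 exists.
Any solution of the first congruence is x = 44 + 68t; substituting into the second, 68t ≡ 15 − 44 ≡ 16 (mod 45).
68 ≡ 23 (mod 45), so this reads 23t ≡ 16 (mod 45). Note 23·2 = 46 ≡ 1 (mod 45) (as 46 − 1 = 1·45), so 23⁻¹ ≡ 2.
Multiplying by 2: t ≡ 2·16 = 32 (mod 45).
Taking t = 32 gives x = 44 + 68·32 = 2220.
Indeed 2220 ≡ 44 (mod 68) and 2220 ≡ 15 (mod 45).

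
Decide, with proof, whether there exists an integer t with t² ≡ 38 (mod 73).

t = 29 works: 29² = 841, and 841 − 38 = 803 = 11·73.

t = 29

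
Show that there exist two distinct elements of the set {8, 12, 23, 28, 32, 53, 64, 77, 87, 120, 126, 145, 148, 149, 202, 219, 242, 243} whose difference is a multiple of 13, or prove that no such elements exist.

8 mod 13 = 8 and 242 mod 13 = 8, so 242 − 8 = 234 = 18·13.

The pair (8, 242) works.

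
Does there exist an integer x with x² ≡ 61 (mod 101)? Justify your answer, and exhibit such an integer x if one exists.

No such integer exists.

101 is prime, so by Euler's criterion 61 is a square mod 101 iff 61^((101−1)/2) = 61^50 ≡ 1 (mod 101).
Squaring successively (mod 101): 61^2 = 3721 ≡ 85; 61^4 ≡ 85² = 7225 ≡ 54; 61^8 ≡ 54² = 2916 ≡ 88; 61^16 ≡ 88² = 7744 ≡ 68; 61^32 ≡ 68² = 4624 ≡ 79.
Since 50 = 32 + 16 + 2, 61^50 ≡ 79 · 68 · 85; multiplying out mod 101: 79·68 = 5372 ≡ 19, then 19·85 = 1615 ≡ 100. Thus 61^50 ≡ 100 ≡ −1 (mod 101).
By Euler's criterion 61 is a quadratic non-residue mod 101: no x satisfies x² ≡ 61 (mod 101).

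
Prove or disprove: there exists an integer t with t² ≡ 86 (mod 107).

t = 34 works: 34² = 1156, and 1156 − 86 = 1070 = 10·107.

t = 34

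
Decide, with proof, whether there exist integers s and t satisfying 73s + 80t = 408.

Since gcd(73, 80) = 1, every integer is an integer combination of 73 and 80.
Run the Euclidean algorithm on 80 and 73: 80 = 1·73 + 7, 73 = 10·7 + 3, 7 = 2·3 + 1, 3 = 3·1 + 0.
Unwinding: 1 = 7 − 2·3 = 7 − 2·(73 − 10·7) = −2·73 + 21·7 = −2·73 + 21·(80 − 1·73) = 21·80 − 23·73, i.e. 73·(-23) + 80·21 = 1.
Times 408: 73·(-9384) + 80·8568 = 408, so (-9384, 8568) solves it.
Adding 118·80 to s and subtracting 118·73 from t gives the tidier solution (56, -46).
Check: 73·56 + 80·(-46) = 4088 − 3680 = 408. ✓

s = 56, t = -46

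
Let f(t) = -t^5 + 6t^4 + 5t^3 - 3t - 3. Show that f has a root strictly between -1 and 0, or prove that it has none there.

Yes, f has a root in the interval.

f(-1) = 2 and f(0) = -3, which have opposite signs.
f is continuous everywhere (it is a polynomial), in particular on [-1, 0].
By the Intermediate Value Theorem f must vanish at some point of (-1, 0).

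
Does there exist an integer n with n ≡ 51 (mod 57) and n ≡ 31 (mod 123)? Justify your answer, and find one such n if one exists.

Reduce both congruences modulo 3, which divides 57 and 123: they say n ≡ 51 (mod 3) and n ≡ 31 (mod 3).
But 51 mod 3 = 0 while 31 mod 3 = 1, a contradiction.
Hence the system has no solution.

There is no such integer.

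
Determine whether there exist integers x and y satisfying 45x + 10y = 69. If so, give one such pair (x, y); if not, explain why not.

No, no such integers exist.

Both 45 and 10 are divisible by gcd(45, 10) = 5, hence so is any combination 45x + 10y.
However 69 leaves remainder 4 on division by 5.
Therefore 45x + 10y = 69 has no solution in integers.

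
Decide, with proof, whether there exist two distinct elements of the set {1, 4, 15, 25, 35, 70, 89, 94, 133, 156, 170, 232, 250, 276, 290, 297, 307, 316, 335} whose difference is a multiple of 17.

Both 1 and 35 leave remainder 1 on division by 17; their difference 34 = 2·17 is a multiple of 17.

1 and 35 are such a pair.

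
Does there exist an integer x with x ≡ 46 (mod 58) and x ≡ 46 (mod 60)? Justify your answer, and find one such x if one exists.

gcd(58, 60) = 2. A simultaneous solution exists iff 46 ≡ 46 (mod 2); here 46 mod 2 = 0 = 46 mod 2, so it does.
In fact x = 46 itself already satisfies 46 mod 60 = 46.
Check: 46 mod 58 = 46, 46 mod 60 = 46. ✓

x = 46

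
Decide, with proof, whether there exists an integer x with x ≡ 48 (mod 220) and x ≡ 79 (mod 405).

There is no such integer.

Reduce both congruences modulo 5, which divides 220 and 405: they say x ≡ 48 (mod 5) and x ≡ 79 (mod 5).
But 48 mod 5 = 3 while 79 mod 5 = 4, a contradiction.
Therefore no such x exists.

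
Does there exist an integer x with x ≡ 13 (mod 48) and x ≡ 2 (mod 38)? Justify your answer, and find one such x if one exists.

Reduce both congruences modulo 2, which divides 48 and 38: they say x ≡ 13 (mod 2) and x ≡ 2 (mod 2).
However 13 ≡ 1 and 2 ≡ 0 (mod 2), and 1 ≠ 0.
So no integer satisfies both congruences.

No such integer exists.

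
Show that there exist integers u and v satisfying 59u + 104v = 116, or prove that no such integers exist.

u = 76, v = -42

59 and 104 are coprime, so 59u + 104v ranges over all of ℤ.
Dividing repeatedly: 104 = 1·59 + 45, 59 = 1·45 + 14, 45 = 3·14 + 3, 14 = 4·3 + 2, 3 = 1·2 + 1, 2 = 2·1 + 0.
Unwinding: 1 = 3 − 1·2 = 3 − (14 − 4·3) = −14 + 5·3 = −14 + 5·(45 − 3·14) = 5·45 − 16·14 = 5·45 − 16·(59 − 1·45) = −16·59 + 21·45 = −16·59 + 21·(104 − 1·59) = 21·104 − 37·59, i.e. 59·(-37) + 104·21 = 1.
Multiplying through by 116: u = (-37)·116 = -4292, v = 21·116 = 2436 is a solution.
Adding 42·104 to u and subtracting 42·59 from v gives the tidier solution (76, -42).
Check: 59·76 + 104·(-42) = 4484 − 4368 = 116. ✓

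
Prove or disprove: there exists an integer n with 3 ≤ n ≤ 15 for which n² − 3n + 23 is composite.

At n = 14: 14² − 3·14 + 23 = 177 = 3·59, which is composite.

n = 14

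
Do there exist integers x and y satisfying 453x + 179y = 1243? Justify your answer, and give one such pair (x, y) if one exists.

Since gcd(453, 179) = 1, every integer is an integer combination of 453 and 179.
Run the Euclidean algorithm on 453 and 179: 453 = 2·179 + 95, 179 = 1·95 + 84, 95 = 1·84 + 11, 84 = 7·11 + 7, 11 = 1·7 + 4, 7 = 1·4 + 3, 4 = 1·3 + 1, 3 = 3·1 + 0.
Back-substituting, 1 = 4 − 1·3 = 4 − (7 − 1·4) = −7 + 2·4 = −7 + 2·(11 − 1·7) = 2·11 − 3·7 = 2·11 − 3·(84 − 7·11) = −3·84 + 23·11 = −3·84 + 23·(95 − 1·84) = 23·95 − 26·84 = 23·95 − 26·(179 − 1·95) = −26·179 + 49·95 = −26·179 + 49·(453 − 2·179) = 49·453 − 124·179; that is, 453·49 + 179·(-124) = 1.
Multiplying through by 1243: x = 49·1243 = 60907, y = (-124)·1243 = -154132 is a solution.
The general solution is x = 60907 + 179k, y = -154132 − 453k; taking k = -340 gives the smaller pair x = 47, y = -112.
Indeed 453·47 + 179·(-112) = 21291 − 20048 = 1243.

x = 47, y = -112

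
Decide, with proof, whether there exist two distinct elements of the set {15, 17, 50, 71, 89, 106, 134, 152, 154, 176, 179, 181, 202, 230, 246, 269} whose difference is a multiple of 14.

15 mod 14 = 1 and 71 mod 14 = 1, so 71 − 15 = 56 = 4·14.

Yes: 15 and 71.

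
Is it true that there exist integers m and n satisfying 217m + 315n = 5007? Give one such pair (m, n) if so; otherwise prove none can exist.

gcd(217, 315) = 7, so every integer of the form 217m + 315n is a multiple of 7.
But 5007 = 7·715 + 2, so 7 ∤ 5007.
Therefore 217m + 315n = 5007 has no solution in integers.

There are no such integers.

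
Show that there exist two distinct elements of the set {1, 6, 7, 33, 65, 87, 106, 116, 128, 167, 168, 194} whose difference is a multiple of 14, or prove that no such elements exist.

Reduce each element modulo 14: 1↦1, 6↦6, 7↦7, 33↦5, 65↦9, 87↦3, 106↦8, 116↦4, 128↦2, 167↦13, 168↦0, 194↦12.
All 12 residues are distinct, so no two elements differ by a multiple of 14.

There is no such pair.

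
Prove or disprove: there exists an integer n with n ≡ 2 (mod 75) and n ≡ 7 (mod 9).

No such integer exists.

Reduce both congruences modulo 3, which divides 75 and 9: they say n ≡ 2 (mod 3) and n ≡ 7 (mod 3).
These are incompatible: 2 − 7 = -5 is not divisible by 3.
Therefore no such n exists.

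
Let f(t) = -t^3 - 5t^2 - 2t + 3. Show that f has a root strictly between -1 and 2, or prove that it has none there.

Such a root exists.

f(-1) = 1 and f(2) = -29, which have opposite signs.
Since f is a polynomial it is continuous on [-1, 2].
By the Intermediate Value Theorem, f takes the value 0 somewhere in the open interval.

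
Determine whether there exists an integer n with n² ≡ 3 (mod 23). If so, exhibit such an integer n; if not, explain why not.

n = 16

n = 16 works: 16² = 256, and 256 − 3 = 253 = 11·23.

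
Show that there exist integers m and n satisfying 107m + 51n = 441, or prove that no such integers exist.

107 and 51 are coprime, so 107m + 51n ranges over all of ℤ.
Run the Euclidean algorithm on 107 and 51: 107 = 2·51 + 5, 51 = 10·5 + 1, 5 = 5·1 + 0.
Back-substituting, 1 = 51 − 10·5 = 51 − 10·(107 − 2·51) = −10·107 + 21·51; that is, 107·(-10) + 51·21 = 1.
Scaling by 441 gives the particular solution (m, n) = (-4410, 9261).
Adding 87·51 to m and subtracting 87·107 from n gives the tidier solution (27, -48).
Indeed 107·27 + 51·(-48) = 2889 − 2448 = 441.

m = 27, n = -48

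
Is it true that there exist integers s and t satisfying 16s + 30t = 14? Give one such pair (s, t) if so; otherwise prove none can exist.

Since gcd(16, 30) = 2 and 14 = 2·7, Bézout's identity guarantees a solution.
Dividing through by 2 reduces the equation to 8s + 15t = 7.
Euclidean algorithm: 15 = 1·8 + 7, 8 = 1·7 + 1, 7 = 7·1 + 0.
Back-substituting, 1 = 8 − 1·7 = 8 − (15 − 1·8) = −15 + 2·8; that is, 8·2 + 15·(-1) = 1.
Scaling by 7 gives the particular solution (s, t) = (14, -7).
Check: 16·14 + 30·(-7) = 224 − 210 = 14. ✓

s = 14, t = -7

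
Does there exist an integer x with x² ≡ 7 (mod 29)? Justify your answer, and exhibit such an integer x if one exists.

x = 6

x = 6 works: 6² = 36, and 36 − 7 = 29 = 1·29.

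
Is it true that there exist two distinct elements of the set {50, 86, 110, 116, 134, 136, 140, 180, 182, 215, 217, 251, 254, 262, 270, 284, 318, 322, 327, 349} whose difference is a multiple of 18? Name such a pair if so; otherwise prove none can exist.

50 and 86 are such a pair.

Both 50 and 86 leave remainder 14 on division by 18; their difference 36 = 2·18 is a multiple of 18.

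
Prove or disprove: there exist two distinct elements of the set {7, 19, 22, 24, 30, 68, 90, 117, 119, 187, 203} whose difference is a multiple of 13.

There is no such pair.

Two integers differ by a multiple of 13 exactly when they have the same residue mod 13. The residues are 7↦7, 19↦6, 22↦9, 24↦11, 30↦4, 68↦3, 90↦12, 117↦0, 119↦2, 187↦5, 203↦8.
All 11 residues are distinct, so no two elements differ by a multiple of 13.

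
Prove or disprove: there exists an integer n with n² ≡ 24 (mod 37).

There is no such integer.

37 is prime, so by Euler's criterion 24 is a square mod 37 iff 24^((37−1)/2) = 24^18 ≡ 1 (mod 37).
Squaring successively (mod 37): 24^2 = 576 ≡ 21; 24^4 ≡ 21² = 441 ≡ 34; 24^8 ≡ 34² = 1156 ≡ 9; 24^16 ≡ 9² = 81 ≡ 7.
Since 18 = 16 + 2, 24^18 ≡ 7 · 21; multiplying out mod 37: 7·21 = 147 ≡ 36. Thus 24^18 ≡ 36 ≡ −1 (mod 37).
By Euler's criterion 24 is a quadratic non-residue mod 37: no n satisfies n² ≡ 24 (mod 37).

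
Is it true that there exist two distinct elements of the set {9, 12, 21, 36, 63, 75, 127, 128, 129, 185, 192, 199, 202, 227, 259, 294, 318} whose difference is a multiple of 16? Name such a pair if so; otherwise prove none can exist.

9 mod 16 = 9 and 185 mod 16 = 9, so 185 − 9 = 176 = 11·16.

Yes: 9 and 185.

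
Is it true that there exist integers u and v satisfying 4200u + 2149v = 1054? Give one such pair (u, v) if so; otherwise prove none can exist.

gcd(4200, 2149) = 7, so every integer of the form 4200u + 2149v is a multiple of 7.
But 1054 is not a multiple of 7 (it leaves remainder 4).
So the equation is unsolvable over ℤ.

There are no such integers.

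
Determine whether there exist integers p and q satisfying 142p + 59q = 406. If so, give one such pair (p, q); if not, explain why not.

142 and 59 are coprime, so 142p + 59q ranges over all of ℤ.
Run the Euclidean algorithm on 142 and 59: 142 = 2·59 + 24, 59 = 2·24 + 11, 24 = 2·11 + 2, 11 = 5·2 + 1, 2 = 2·1 + 0.
Back-substituting, 1 = 11 − 5·2 = 11 − 5·(24 − 2·11) = −5·24 + 11·11 = −5·24 + 11·(59 − 2·24) = 11·59 − 27·24 = 11·59 − 27·(142 − 2·59) = −27·142 + 65·59; that is, 142·(-27) + 59·65 = 1.
Scaling by 406 gives the particular solution (p, q) = (-10962, 26390).
The general solution is p = -10962 + 59k, q = 26390 − 142k; taking k = 186 gives the smaller pair p = 12, q = -22.
Indeed 142·12 + 59·(-22) = 1704 − 1298 = 406.

p = 12, q = -22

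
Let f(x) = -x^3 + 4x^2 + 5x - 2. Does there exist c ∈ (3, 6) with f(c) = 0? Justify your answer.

Such a root exists.

f(3) = 22 and f(6) = -44, which have opposite signs.
Since f is a polynomial it is continuous on [3, 6].
The Intermediate Value Theorem then guarantees some c ∈ (3, 6) with f(c) = 0.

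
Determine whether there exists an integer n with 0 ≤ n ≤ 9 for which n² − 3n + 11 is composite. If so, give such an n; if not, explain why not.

At n = 4: 4² − 3·4 + 11 = 15 = 3·5, which is composite.

n = 4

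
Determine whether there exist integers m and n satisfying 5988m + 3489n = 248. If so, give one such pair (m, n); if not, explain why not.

There are no such integers.

gcd(5988, 3489) = 3, so every integer of the form 5988m + 3489n is a multiple of 3.
But 248 = 3·82 + 2, so 3 ∤ 248.
So the equation is unsolvable over ℤ.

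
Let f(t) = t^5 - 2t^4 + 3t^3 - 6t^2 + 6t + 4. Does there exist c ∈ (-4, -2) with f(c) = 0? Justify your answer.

f has no root in that interval.

The endpoint values f(-4) = -1844 and f(-2) = -120 are both negative. Claim: f(t) < 0 for every t in (-4, -2).
Shift to the endpoint -2: with t = -2 − u (0 < u < 2), one computes f(-2 − u) = -u^5 - 12u^4 - 59u^3 - 152u^2 - 210u - 120.
All 6 nonzero coefficients of this polynomial in u are negative; hence for u > 0 the value is a sum of negative terms (the constant -120 among them).
So f is strictly negative on (-4, -2); no root exists in the interval.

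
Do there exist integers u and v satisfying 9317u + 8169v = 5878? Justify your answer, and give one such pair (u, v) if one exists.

Any value of 9317u + 8169v is a multiple of gcd(9317, 8169) = 7.
But 5878 is not a multiple of 7 (it leaves remainder 5).
Hence no integers u, v satisfy the equation.

There are no such integers.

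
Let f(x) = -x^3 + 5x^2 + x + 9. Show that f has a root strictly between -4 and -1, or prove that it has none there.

No.

f(-4) = 149 and f(-1) = 14, both positive, so a sign-change argument is unavailable; we show f keeps this sign on the whole interval.
Shift to the endpoint -1: with x = -1 − u (0 < u < 3), one computes f(-1 − u) = u^3 + 8u^2 + 12u + 14.
All 4 nonzero coefficients of this polynomial in u are positive; hence for u > 0 the value is a sum of positive terms (the constant 14 among them).
Therefore f(x) > 0 throughout (-4, -1), and f has no zero there.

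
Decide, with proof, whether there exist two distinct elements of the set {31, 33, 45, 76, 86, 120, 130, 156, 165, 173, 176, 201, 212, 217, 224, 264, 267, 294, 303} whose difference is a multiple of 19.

Reduce each element modulo 19: 31↦12, 33↦14, 45↦7, 76↦0, 86↦10, 120↦6, 130↦16, 156↦4, 165↦13, 173↦2, 176↦5, 201↦11, 212↦3, 217↦8, 224↦15, 264↦17, 267↦1, 294↦9, 303↦18.
These 19 residues are pairwise different, hence no difference of two elements is divisible by 19.

No such pair exists.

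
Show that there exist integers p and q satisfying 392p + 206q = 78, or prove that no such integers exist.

p = 27, q = -51

Since gcd(392, 206) = 2 and 78 = 2·39, Bézout's identity guarantees a solution.
Dividing through by 2 reduces the equation to 196p + 103q = 39.
Run the Euclidean algorithm on 196 and 103: 196 = 1·103 + 93, 103 = 1·93 + 10, 93 = 9·10 + 3, 10 = 3·3 + 1, 3 = 3·1 + 0.
Working back up the chain: 1 = 10 − 3·3 = 10 − 3·(93 − 9·10) = −3·93 + 28·10 = −3·93 + 28·(103 − 1·93) = 28·103 − 31·93 = 28·103 − 31·(196 − 1·103) = −31·196 + 59·103. So 196·(-31) + 103·59 = 1.
Multiplying through by 39: p = (-31)·39 = -1209, q = 59·39 = 2301 is a solution.
The general solution is p = -1209 + 103k, q = 2301 − 196k; taking k = 12 gives the smaller pair p = 27, q = -51.
Check: 392·27 + 206·(-51) = 10584 − 10506 = 78. ✓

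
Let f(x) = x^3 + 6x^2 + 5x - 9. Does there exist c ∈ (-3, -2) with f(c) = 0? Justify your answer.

f(-3) = 3 and f(-2) = -3, which have opposite signs.
As a polynomial, f is continuous on every closed interval.
By the Intermediate Value Theorem, f takes the value 0 somewhere in the open interval.

Yes, f has a root in the interval.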